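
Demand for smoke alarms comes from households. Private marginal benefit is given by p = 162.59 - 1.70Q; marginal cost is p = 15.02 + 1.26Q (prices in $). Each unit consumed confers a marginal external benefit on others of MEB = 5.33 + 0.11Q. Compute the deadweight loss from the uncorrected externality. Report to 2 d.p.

Market equilibrium (private): 15.02 + 1.26Q = 162.59 - 1.70Q → Q_m = 49.8547.
Social marginal benefit = demand + MEB = 167.92 - 1.59Q.
Set SMB = MC: 167.92 - 1.59Q = 15.02 + 1.26Q → Q* = 53.6491.
The welfare-loss triangle has base |Q_m − Q*| and height MEB(Q_m) (the vertical gap between SMB and MC is zero at Q* and MEB at Q_m).
DWL = ½ × 3.7944 × 10.8140 = 20.5163.

DWL = $20.52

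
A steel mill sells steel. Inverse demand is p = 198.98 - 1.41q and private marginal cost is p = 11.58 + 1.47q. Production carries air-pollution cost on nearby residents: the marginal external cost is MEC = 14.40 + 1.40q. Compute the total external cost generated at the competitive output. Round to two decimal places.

3900.82

Market equilibrium (private): 11.58 + 1.47q = 198.98 - 1.41q → q_m = 65.0694.
Total external cost = ∫₀^{q_m} (14.40 + 1.40q) dq = 14.40×65.0694 + ½×1.40×65.0694² = 3900.8181.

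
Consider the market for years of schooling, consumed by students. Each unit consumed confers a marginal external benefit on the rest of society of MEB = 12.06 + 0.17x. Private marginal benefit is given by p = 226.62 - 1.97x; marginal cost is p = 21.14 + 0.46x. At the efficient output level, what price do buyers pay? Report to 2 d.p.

P = 36.99

Social marginal benefit = demand + MEB = 238.68 - 1.80x.
Set SMB = MC: 238.68 - 1.80x = 21.14 + 0.46x → x* = 96.2566.
Consumer price on the demand curve at x*: 226.62 − 1.97×96.2566 = 36.9945.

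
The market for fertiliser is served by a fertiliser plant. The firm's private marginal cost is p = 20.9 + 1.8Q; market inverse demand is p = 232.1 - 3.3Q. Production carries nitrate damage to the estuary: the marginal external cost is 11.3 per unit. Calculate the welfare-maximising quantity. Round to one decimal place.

Q* = 39.2

Social marginal cost = private MC + MEC = 32.2 + 1.8Q.
Set SMC = demand: 32.2 + 1.8Q = 232.1 - 3.3Q → Q* = 39.1961.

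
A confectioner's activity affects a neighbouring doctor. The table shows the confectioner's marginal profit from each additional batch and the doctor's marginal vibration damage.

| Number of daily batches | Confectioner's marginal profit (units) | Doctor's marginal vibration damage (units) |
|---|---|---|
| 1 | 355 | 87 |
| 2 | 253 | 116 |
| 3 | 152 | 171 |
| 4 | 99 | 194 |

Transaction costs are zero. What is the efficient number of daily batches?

2

Bargaining reaches the level where marginal profit last exceeds marginal vibration damage.
That holds through level 2 (253 ≥ 116) but not at 3 (152 < 171).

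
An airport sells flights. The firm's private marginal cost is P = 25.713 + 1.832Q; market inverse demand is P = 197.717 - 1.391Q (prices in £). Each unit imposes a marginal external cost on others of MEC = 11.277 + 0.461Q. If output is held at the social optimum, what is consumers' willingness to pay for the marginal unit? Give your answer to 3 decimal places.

Social marginal cost = private MC + MEC = 36.990 + 2.293Q.
Set SMC = demand: 36.990 + 2.293Q = 197.717 - 1.391Q → Q* = 43.6284.
Consumer price on the demand curve at Q*: 197.717 − 1.391×43.6284 = 137.0299.

P = £137.030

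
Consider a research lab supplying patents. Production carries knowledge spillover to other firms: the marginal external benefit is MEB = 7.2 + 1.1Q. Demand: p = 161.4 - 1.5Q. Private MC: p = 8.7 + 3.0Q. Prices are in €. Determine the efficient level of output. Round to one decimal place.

Q* = 47.0

Social marginal cost = private MC − MEB = 1.5 + 1.9Q.
Set SMC = demand: 1.5 + 1.9Q = 161.4 - 1.5Q → Q* = 47.0294.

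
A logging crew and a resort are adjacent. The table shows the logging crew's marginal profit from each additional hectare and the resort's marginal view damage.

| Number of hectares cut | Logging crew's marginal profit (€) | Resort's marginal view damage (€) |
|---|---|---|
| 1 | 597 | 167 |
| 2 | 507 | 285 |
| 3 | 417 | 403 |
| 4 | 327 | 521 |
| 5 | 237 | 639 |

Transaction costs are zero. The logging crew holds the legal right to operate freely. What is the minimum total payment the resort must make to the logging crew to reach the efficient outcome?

€564

Left alone the logging crew would choose level 5 (marginal profit stays positive).
Efficient level: k* = 3 (marginal profit ≥ marginal view damage through 3).
The resort must at least cover the logging crew's forgone profit from cutting 5→3: 327 + 237 = 564.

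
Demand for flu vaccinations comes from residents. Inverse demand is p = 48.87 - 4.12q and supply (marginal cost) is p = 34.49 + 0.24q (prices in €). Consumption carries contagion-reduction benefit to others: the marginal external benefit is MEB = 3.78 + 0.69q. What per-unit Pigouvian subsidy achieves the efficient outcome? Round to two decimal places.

Social marginal benefit = demand + MEB = 52.65 - 3.43q.
Set SMB = MC: 52.65 - 3.43q = 34.49 + 0.24q → q* = 4.9482.
The Pigouvian subsidy equals MEB at q*: 3.78 + 0.69×4.9482 = 7.1943.

subsidy = €7.19 per unit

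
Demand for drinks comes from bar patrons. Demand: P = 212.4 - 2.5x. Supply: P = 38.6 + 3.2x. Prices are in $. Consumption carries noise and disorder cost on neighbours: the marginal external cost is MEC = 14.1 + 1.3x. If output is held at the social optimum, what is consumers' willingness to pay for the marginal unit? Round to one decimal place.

P = $155.4

Social marginal benefit = demand − MEC = 198.3 - 3.8x.
Set SMB = MC: 198.3 - 3.8x = 38.6 + 3.2x → x* = 22.8143.
Consumer price on the demand curve at x*: 212.4 − 2.5×22.8143 = 155.3643.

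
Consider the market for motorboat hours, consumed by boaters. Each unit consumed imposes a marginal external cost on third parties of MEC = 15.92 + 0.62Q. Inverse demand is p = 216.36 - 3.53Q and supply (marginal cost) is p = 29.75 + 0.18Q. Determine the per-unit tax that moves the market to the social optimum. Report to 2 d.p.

tax = 40.36 per unit

Social marginal benefit = demand − MEC = 200.44 - 4.15Q.
Set SMB = MC: 200.44 - 4.15Q = 29.75 + 0.18Q → Q* = 39.4203.
The Pigouvian tax equals MEC at Q*: 15.92 + 0.62×39.4203 = 40.3606.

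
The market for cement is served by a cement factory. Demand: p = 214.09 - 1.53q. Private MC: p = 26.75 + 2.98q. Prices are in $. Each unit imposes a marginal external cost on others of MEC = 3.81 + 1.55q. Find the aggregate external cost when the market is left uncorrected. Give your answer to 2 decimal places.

$1495.50

Market equilibrium (private): 26.75 + 2.98q = 214.09 - 1.53q → q_m = 41.5388.
Total external cost = ∫₀^{q_m} (3.81 + 1.55q) dq = 3.81×41.5388 + ½×1.55×41.5388² = 1495.5036.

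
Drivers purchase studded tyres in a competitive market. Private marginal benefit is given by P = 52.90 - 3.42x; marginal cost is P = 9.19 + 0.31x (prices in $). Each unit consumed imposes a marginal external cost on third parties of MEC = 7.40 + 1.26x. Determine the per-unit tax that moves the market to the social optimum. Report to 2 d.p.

tax = $16.57 per unit

Social marginal benefit = demand − MEC = 45.50 - 4.68x.
Set SMB = MC: 45.50 - 4.68x = 9.19 + 0.31x → x* = 7.2766.
The Pigouvian tax equals MEC at x*: 7.40 + 1.26×7.2766 = 16.5685.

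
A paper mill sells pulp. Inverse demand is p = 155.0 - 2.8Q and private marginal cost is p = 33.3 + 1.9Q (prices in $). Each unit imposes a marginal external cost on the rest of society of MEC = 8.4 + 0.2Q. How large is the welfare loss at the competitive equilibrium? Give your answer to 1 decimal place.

DWL = $18.8

Market equilibrium (private): 33.3 + 1.9Q = 155.0 - 2.8Q → Q_m = 25.8936.
Social marginal cost = private MC + MEC = 41.7 + 2.1Q.
Set SMC = demand: 41.7 + 2.1Q = 155.0 - 2.8Q → Q* = 23.1224.
Between Q* and Q_m the wedge SMC − demand runs linearly from 0 to MEC(Q_m), so the loss is a triangle.
DWL = ½ × 2.7712 × 13.5787 = 18.8146.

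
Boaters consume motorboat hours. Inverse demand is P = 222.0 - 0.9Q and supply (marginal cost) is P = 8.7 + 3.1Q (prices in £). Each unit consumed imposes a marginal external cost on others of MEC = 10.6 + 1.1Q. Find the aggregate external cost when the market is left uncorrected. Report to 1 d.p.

Market equilibrium (private): 8.7 + 3.1Q = 222.0 - 0.9Q → Q_m = 53.3250.
Total external cost = ∫₀^{Q_m} (10.6 + 1.1Q) dQ = 10.6×53.3250 + ½×1.1×53.3250² = 2129.2006.

£2129.2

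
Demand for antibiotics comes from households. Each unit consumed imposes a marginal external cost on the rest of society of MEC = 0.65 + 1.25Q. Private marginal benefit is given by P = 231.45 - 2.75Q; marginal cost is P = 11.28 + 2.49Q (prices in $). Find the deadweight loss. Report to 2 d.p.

DWL = $217.81

Market equilibrium (private): 11.28 + 2.49Q = 231.45 - 2.75Q → Q_m = 42.0172.
Social marginal benefit = demand − MEC = 230.80 - 4.00Q.
Set SMB = MC: 230.80 - 4.00Q = 11.28 + 2.49Q → Q* = 33.8243.
The loss is the area between SMB and MC from Q* to Q_m; with linear curves that's a triangle of height MEC(Q_m).
DWL = ½ × 8.1929 × 53.1715 = 217.8144.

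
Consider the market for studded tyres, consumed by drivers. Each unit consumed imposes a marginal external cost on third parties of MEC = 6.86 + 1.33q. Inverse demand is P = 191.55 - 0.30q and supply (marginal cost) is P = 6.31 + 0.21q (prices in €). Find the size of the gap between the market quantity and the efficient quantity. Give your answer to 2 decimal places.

266.27 units

Market equilibrium (private): 6.31 + 0.21q = 191.55 - 0.30q → q_m = 363.2157.
Social marginal benefit = demand − MEC = 184.69 - 1.63q.
Set SMB = MC: 184.69 - 1.63q = 6.31 + 0.21q → q* = 96.9457.
Gap = |363.2157 − 96.9457| = 266.2700.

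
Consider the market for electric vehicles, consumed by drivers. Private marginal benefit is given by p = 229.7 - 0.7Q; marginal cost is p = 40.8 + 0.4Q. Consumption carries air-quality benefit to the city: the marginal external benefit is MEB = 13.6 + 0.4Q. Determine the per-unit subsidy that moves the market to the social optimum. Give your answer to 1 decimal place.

Social marginal benefit = demand + MEB = 243.3 - 0.3Q.
Set SMB = MC: 243.3 - 0.3Q = 40.8 + 0.4Q → Q* = 289.2857.
The Pigouvian subsidy equals MEB at Q*: 13.6 + 0.4×289.2857 = 129.3143.

subsidy = 129.3 per unit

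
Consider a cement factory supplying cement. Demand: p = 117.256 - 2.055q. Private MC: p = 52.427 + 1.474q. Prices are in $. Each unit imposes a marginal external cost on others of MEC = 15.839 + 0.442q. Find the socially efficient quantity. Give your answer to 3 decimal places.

Social marginal cost = private MC + MEC = 68.266 + 1.916q.
Set SMC = demand: 68.266 + 1.916q = 117.256 - 2.055q → q* = 12.3369.

q* = 12.337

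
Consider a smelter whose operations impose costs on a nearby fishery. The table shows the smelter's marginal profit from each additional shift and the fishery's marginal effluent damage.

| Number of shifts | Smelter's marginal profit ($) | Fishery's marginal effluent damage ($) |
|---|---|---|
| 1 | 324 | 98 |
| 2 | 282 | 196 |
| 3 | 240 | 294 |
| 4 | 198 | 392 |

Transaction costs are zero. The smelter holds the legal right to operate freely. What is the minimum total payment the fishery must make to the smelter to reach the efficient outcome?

Left alone the smelter would choose level 4 (marginal profit stays positive).
Efficient level: k* = 2 (marginal profit ≥ marginal effluent damage through 2).
The fishery must at least cover the smelter's forgone profit from cutting 4→2: 240 + 198 = 438.

$438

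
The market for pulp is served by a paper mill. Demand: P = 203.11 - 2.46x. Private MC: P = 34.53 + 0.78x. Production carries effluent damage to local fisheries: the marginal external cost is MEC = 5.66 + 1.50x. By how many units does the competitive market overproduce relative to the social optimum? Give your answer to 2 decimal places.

17.66 units

Market equilibrium (private): 34.53 + 0.78x = 203.11 - 2.46x → x_m = 52.0309.
Social marginal cost = private MC + MEC = 40.19 + 2.28x.
Set SMC = demand: 40.19 + 2.28x = 203.11 - 2.46x → x* = 34.3713.
Gap = |52.0309 − 34.3713| = 17.6596.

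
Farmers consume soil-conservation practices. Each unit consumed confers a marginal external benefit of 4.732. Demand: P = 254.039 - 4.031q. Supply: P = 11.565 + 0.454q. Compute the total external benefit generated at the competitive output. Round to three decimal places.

Market equilibrium (private): 11.565 + 0.454q = 254.039 - 4.031q → q_m = 54.0633.
Total external benefit = MEB × q_m = 4.732 × 54.0633 = 255.8275.

255.828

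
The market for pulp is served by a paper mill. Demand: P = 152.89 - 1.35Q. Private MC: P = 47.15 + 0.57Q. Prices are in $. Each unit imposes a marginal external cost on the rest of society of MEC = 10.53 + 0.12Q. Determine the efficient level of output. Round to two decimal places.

Social marginal cost = private MC + MEC = 57.68 + 0.69Q.
Set SMC = demand: 57.68 + 0.69Q = 152.89 - 1.35Q → Q* = 46.6716.

Q* = 46.67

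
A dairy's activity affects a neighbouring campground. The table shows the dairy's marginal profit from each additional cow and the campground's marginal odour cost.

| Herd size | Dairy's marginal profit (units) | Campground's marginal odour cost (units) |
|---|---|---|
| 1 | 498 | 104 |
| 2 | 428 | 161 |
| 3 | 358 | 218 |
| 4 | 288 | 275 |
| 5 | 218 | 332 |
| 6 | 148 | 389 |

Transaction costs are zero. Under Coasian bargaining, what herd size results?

Bargaining reaches the level where marginal profit last exceeds marginal odour cost.
That holds through level 4 (288 ≥ 275) but not at 5 (218 < 332).

4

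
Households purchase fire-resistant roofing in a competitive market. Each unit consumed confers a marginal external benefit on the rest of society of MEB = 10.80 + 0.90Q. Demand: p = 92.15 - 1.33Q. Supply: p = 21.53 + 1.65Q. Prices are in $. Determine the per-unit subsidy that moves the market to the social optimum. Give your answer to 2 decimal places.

Social marginal benefit = demand + MEB = 102.95 - 0.43Q.
Set SMB = MC: 102.95 - 0.43Q = 21.53 + 1.65Q → Q* = 39.1442.
The Pigouvian subsidy equals MEB at Q*: 10.80 + 0.90×39.1442 = 46.0298.

subsidy = $46.03 per unit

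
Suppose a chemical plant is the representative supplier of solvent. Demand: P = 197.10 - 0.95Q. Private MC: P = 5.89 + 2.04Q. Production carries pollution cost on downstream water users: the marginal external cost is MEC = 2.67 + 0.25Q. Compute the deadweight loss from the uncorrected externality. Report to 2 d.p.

DWL = 53.72

Market equilibrium (private): 5.89 + 2.04Q = 197.10 - 0.95Q → Q_m = 63.9498.
Social marginal cost = private MC + MEC = 8.56 + 2.29Q.
Set SMC = demand: 8.56 + 2.29Q = 197.10 - 0.95Q → Q* = 58.1914.
Between Q* and Q_m the wedge SMC − demand runs linearly from 0 to MEC(Q_m), so the loss is a triangle.
DWL = ½ × 5.7584 × 18.6575 = 53.7187.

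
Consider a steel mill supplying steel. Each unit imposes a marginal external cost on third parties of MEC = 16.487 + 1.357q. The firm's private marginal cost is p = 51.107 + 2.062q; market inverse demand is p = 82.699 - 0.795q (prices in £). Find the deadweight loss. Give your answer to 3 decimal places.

Market equilibrium (private): 51.107 + 2.062q = 82.699 - 0.795q → q_m = 11.0578.
Social marginal cost = private MC + MEC = 67.594 + 3.419q.
Set SMC = demand: 67.594 + 3.419q = 82.699 - 0.795q → q* = 3.5845.
Height of the DWL triangle at q_m is SMC(q_m) − demand(q_m) = MEC(q_m) = 31.4924.
DWL = ½ × 7.4733 × 31.4924 = 117.6761.

DWL = £117.676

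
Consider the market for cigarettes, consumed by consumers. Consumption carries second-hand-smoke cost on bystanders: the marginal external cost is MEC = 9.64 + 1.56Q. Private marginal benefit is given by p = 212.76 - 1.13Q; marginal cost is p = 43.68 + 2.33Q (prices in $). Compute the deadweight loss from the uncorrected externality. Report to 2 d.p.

Market equilibrium (private): 43.68 + 2.33Q = 212.76 - 1.13Q → Q_m = 48.8671.
Social marginal benefit = demand − MEC = 203.12 - 2.69Q.
Set SMB = MC: 203.12 - 2.69Q = 43.68 + 2.33Q → Q* = 31.7610.
The loss is the area between SMB and MC from Q* to Q_m; with linear curves that's a triangle of height MEC(Q_m).
DWL = ½ × 17.1061 × 85.8726 = 734.4726.

DWL = $734.47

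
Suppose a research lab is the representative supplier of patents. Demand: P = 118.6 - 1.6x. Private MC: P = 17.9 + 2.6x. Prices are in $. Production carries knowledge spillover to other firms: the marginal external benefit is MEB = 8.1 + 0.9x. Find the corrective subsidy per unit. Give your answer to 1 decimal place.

subsidy = $37.8 per unit

Social marginal cost = private MC − MEB = 9.8 + 1.7x.
Set SMC = demand: 9.8 + 1.7x = 118.6 - 1.6x → x* = 32.9697.
The Pigouvian subsidy equals MEB at x*: 8.1 + 0.9×32.9697 = 37.7727.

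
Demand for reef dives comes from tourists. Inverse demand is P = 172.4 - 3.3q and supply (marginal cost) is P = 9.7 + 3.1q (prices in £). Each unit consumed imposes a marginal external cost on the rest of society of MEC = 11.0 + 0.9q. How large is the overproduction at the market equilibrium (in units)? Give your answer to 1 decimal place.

Market equilibrium (private): 9.7 + 3.1q = 172.4 - 3.3q → q_m = 25.4219.
Social marginal benefit = demand − MEC = 161.4 - 4.2q.
Set SMB = MC: 161.4 - 4.2q = 9.7 + 3.1q → q* = 20.7808.
Gap = |25.4219 − 20.7808| = 4.6411.

4.6 units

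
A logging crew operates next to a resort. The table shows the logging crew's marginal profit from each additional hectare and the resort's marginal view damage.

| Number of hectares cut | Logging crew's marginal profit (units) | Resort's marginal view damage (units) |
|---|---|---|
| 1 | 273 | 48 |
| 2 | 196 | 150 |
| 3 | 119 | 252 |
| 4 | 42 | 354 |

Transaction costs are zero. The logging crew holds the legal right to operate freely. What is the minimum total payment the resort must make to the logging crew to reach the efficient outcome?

Left alone the logging crew would choose level 4 (marginal profit stays positive).
Efficient level: k* = 2 (marginal profit ≥ marginal view damage through 2).
The resort must at least cover the logging crew's forgone profit from cutting 4→2: 119 + 42 = 161.

161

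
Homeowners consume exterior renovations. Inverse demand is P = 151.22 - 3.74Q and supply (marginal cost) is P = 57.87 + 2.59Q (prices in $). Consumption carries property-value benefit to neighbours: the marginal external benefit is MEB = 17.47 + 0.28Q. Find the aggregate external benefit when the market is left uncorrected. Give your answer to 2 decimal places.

Market equilibrium (private): 57.87 + 2.59Q = 151.22 - 3.74Q → Q_m = 14.7472.
Total external benefit = ∫₀^{Q_m} (17.47 + 0.28Q) dQ = 17.47×14.7472 + ½×0.28×14.7472² = 288.0808.

$288.08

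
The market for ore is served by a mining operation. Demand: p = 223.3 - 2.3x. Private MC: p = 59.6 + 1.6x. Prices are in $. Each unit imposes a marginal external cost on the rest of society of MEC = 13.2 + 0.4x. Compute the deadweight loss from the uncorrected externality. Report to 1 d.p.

DWL = $104.6

Market equilibrium (private): 59.6 + 1.6x = 223.3 - 2.3x → x_m = 41.9744.
Social marginal cost = private MC + MEC = 72.8 + 2.0x.
Set SMC = demand: 72.8 + 2.0x = 223.3 - 2.3x → x* = 35.0000.
Between x* and x_m the wedge SMC − demand runs linearly from 0 to MEC(x_m), so the loss is a triangle.
DWL = ½ × 6.9744 × 29.9897 = 104.5801.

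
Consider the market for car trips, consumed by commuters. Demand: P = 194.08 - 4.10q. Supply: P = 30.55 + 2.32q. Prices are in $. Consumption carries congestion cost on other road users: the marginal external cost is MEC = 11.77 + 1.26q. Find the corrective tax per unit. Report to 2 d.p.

Social marginal benefit = demand − MEC = 182.31 - 5.36q.
Set SMB = MC: 182.31 - 5.36q = 30.55 + 2.32q → q* = 19.7604.
The Pigouvian tax equals MEC at q*: 11.77 + 1.26×19.7604 = 36.6681.

tax = $36.67 per unit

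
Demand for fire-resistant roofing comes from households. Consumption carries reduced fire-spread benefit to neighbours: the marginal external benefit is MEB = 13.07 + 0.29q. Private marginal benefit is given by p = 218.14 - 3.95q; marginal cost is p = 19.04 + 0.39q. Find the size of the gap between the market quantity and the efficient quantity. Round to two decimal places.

Market equilibrium (private): 19.04 + 0.39q = 218.14 - 3.95q → q_m = 45.8756.
Social marginal benefit = demand + MEB = 231.21 - 3.66q.
Set SMB = MC: 231.21 - 3.66q = 19.04 + 0.39q → q* = 52.3877.
Gap = |45.8756 − 52.3877| = 6.5121.

6.51 units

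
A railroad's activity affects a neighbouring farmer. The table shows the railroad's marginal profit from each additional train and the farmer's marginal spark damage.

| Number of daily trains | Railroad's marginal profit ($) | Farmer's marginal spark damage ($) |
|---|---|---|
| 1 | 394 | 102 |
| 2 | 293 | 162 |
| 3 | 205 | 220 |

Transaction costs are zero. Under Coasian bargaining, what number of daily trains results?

Bargaining reaches the level where marginal profit last exceeds marginal spark damage.
That holds through level 2 (293 ≥ 162) but not at 3 (205 < 220).

2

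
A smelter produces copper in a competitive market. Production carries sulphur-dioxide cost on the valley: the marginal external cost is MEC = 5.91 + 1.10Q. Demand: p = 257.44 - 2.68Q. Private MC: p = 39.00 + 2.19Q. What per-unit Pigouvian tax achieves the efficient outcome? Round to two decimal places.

tax = 45.07 per unit

Social marginal cost = private MC + MEC = 44.91 + 3.29Q.
Set SMC = demand: 44.91 + 3.29Q = 257.44 - 2.68Q → Q* = 35.5997.
The Pigouvian tax equals MEC at Q*: 5.91 + 1.10×35.5997 = 45.0697.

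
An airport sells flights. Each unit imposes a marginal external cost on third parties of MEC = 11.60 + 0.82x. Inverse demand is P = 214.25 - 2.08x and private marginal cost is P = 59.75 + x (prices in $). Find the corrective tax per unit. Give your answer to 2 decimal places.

Social marginal cost = private MC + MEC = 71.35 + 1.82x.
Set SMC = demand: 71.35 + 1.82x = 214.25 - 2.08x → x* = 36.6410.
The Pigouvian tax equals MEC at x*: 11.60 + 0.82×36.6410 = 41.6456.

tax = $41.65 per unit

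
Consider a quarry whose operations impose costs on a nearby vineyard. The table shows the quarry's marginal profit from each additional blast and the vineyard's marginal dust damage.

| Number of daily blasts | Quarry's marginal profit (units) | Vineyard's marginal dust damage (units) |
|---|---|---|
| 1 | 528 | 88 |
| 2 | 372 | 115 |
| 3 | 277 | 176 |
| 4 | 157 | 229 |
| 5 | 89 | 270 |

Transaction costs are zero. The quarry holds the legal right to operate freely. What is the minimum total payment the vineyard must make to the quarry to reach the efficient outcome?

Left alone the quarry would choose level 5 (marginal profit stays positive).
Efficient level: k* = 3 (marginal profit ≥ marginal dust damage through 3).
The vineyard must at least cover the quarry's forgone profit from cutting 5→3: 157 + 89 = 246.

246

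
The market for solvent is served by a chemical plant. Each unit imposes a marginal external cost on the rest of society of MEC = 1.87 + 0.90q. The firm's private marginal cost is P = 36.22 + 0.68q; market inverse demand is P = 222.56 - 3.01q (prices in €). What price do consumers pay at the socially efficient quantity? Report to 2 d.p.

P = €101.59

Social marginal cost = private MC + MEC = 38.09 + 1.58q.
Set SMC = demand: 38.09 + 1.58q = 222.56 - 3.01q → q* = 40.1895.
Consumer price on the demand curve at q*: 222.56 − 3.01×40.1895 = 101.5896.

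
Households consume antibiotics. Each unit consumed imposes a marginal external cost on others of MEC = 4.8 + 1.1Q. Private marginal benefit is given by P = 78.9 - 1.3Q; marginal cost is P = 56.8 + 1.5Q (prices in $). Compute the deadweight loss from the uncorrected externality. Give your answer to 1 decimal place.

Market equilibrium (private): 56.8 + 1.5Q = 78.9 - 1.3Q → Q_m = 7.8929.
Social marginal benefit = demand − MEC = 74.1 - 2.4Q.
Set SMB = MC: 74.1 - 2.4Q = 56.8 + 1.5Q → Q* = 4.4359.
The loss is the area between SMB and MC from Q* to Q_m; with linear curves that's a triangle of height MEC(Q_m).
DWL = ½ × 3.4570 × 13.4821 = 23.3038.

DWL = $23.3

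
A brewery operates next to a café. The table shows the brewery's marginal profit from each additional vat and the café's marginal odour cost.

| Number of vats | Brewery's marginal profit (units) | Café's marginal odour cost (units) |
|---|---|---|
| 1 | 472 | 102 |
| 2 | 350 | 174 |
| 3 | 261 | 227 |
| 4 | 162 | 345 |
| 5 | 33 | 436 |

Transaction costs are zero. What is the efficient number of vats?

Bargaining reaches the level where marginal profit last exceeds marginal odour cost.
That holds through level 3 (261 ≥ 227) but not at 4 (162 < 345).

3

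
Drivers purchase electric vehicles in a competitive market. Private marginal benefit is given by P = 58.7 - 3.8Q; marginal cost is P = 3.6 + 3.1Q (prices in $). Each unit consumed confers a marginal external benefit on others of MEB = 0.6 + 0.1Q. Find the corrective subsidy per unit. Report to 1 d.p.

Social marginal benefit = demand + MEB = 59.3 - 3.7Q.
Set SMB = MC: 59.3 - 3.7Q = 3.6 + 3.1Q → Q* = 8.1912.
The Pigouvian subsidy equals MEB at Q*: 0.6 + 0.1×8.1912 = 1.4191.

subsidy = $1.4 per unit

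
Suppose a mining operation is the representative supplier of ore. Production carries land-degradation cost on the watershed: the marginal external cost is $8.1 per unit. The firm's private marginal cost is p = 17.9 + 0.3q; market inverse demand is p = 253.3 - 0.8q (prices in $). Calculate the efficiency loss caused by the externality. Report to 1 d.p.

DWL = $29.8

Market equilibrium (private): 17.9 + 0.3q = 253.3 - 0.8q → q_m = 214.0000.
Social marginal cost = private MC + MEC = 26.0 + 0.3q.
Set SMC = demand: 26.0 + 0.3q = 253.3 - 0.8q → q* = 206.6364.
The welfare-loss triangle has base |q_m − q*| and height MEC(q_m) (the vertical gap between SMC and demand is zero at q* and MEC at q_m).
DWL = ½ × 7.3636 × 8.1000 = 29.8226.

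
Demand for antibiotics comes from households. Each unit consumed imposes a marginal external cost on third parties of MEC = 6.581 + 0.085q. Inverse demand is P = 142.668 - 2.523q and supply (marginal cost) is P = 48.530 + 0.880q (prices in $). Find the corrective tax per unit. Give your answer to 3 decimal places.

Social marginal benefit = demand − MEC = 136.087 - 2.608q.
Set SMB = MC: 136.087 - 2.608q = 48.530 + 0.880q → q* = 25.1024.
The Pigouvian tax equals MEC at q*: 6.581 + 0.085×25.1024 = 8.7147.

tax = $8.715 per unit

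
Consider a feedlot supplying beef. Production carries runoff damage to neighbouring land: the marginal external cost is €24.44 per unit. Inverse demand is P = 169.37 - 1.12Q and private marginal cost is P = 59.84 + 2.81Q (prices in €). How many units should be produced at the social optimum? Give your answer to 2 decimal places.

Social marginal cost = private MC + MEC = 84.28 + 2.81Q.
Set SMC = demand: 84.28 + 2.81Q = 169.37 - 1.12Q → Q* = 21.6514.

Q* = 21.65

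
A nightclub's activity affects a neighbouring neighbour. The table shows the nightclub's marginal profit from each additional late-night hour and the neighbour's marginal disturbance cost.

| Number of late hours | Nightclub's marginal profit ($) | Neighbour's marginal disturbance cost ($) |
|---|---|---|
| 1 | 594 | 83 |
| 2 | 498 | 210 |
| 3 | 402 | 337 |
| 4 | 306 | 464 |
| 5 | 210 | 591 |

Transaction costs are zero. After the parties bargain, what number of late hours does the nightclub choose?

3

Bargaining reaches the level where marginal profit last exceeds marginal disturbance cost.
That holds through level 3 (402 ≥ 337) but not at 4 (306 < 464).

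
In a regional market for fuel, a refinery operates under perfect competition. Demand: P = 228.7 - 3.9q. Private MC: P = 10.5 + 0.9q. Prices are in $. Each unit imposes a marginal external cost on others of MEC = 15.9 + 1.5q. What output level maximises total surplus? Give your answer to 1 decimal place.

q* = 32.1

Social marginal cost = private MC + MEC = 26.4 + 2.4q.
Set SMC = demand: 26.4 + 2.4q = 228.7 - 3.9q → q* = 32.1111.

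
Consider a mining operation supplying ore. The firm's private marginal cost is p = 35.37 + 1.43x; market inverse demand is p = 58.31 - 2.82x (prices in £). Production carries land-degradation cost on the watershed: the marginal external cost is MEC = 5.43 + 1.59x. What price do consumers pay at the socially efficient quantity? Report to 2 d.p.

Social marginal cost = private MC + MEC = 40.80 + 3.02x.
Set SMC = demand: 40.80 + 3.02x = 58.31 - 2.82x → x* = 2.9983.
Consumer price on the demand curve at x*: 58.31 − 2.82×2.9983 = 49.8548.

P = £49.85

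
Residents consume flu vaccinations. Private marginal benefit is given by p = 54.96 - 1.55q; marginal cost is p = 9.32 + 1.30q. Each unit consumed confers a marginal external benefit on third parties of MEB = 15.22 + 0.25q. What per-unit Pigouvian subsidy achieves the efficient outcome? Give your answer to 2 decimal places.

Social marginal benefit = demand + MEB = 70.18 - 1.30q.
Set SMB = MC: 70.18 - 1.30q = 9.32 + 1.30q → q* = 23.4077.
The Pigouvian subsidy equals MEB at q*: 15.22 + 0.25×23.4077 = 21.0719.

subsidy = 21.07 per unit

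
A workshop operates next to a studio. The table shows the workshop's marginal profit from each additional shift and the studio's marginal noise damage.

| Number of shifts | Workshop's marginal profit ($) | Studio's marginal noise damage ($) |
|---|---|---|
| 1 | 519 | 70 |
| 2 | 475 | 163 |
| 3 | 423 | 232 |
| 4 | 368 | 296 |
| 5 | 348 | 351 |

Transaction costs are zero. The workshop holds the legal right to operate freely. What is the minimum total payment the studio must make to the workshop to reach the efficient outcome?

Left alone the workshop would choose level 5 (marginal profit stays positive).
Efficient level: k* = 4 (marginal profit ≥ marginal noise damage through 4).
The studio must at least cover the workshop's forgone profit from cutting 5→4: 348 = 348.

$348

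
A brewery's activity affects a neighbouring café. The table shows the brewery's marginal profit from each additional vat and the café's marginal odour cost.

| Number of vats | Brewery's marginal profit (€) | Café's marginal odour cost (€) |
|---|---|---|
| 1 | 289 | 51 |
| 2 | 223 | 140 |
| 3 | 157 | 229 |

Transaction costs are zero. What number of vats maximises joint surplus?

Bargaining reaches the level where marginal profit last exceeds marginal odour cost.
That holds through level 2 (223 ≥ 140) but not at 3 (157 < 229).

2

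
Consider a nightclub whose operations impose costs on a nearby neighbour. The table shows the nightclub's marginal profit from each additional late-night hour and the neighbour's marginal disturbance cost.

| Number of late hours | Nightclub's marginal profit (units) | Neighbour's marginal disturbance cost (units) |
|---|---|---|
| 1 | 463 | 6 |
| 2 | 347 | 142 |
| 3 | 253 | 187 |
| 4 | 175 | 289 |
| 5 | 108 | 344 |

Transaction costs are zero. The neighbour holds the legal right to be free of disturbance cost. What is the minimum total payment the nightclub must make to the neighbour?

335

Efficient level: marginal profit ≥ marginal disturbance cost through level 3, so k* = 3.
With the neighbour holding the right, the nightclub must at least compensate total damage at k*: 6 + 142 + 187 = 335.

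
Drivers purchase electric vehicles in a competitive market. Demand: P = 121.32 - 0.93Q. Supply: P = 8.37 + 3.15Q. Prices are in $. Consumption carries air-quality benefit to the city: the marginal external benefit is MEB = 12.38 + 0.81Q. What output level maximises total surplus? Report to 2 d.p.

Q* = 38.33

Social marginal benefit = demand + MEB = 133.70 - 0.12Q.
Set SMB = MC: 133.70 - 0.12Q = 8.37 + 3.15Q → Q* = 38.3272.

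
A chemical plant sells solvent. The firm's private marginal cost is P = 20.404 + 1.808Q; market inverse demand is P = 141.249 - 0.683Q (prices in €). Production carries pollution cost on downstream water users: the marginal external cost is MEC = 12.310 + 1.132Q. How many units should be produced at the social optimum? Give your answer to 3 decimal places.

Q* = 29.957

Social marginal cost = private MC + MEC = 32.714 + 2.940Q.
Set SMC = demand: 32.714 + 2.940Q = 141.249 - 0.683Q → Q* = 29.9572.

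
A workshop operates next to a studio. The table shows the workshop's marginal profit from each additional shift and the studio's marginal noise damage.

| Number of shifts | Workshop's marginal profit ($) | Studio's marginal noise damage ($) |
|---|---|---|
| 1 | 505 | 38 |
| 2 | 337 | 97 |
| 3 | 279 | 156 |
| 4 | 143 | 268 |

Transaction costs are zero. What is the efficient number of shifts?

3

Bargaining reaches the level where marginal profit last exceeds marginal noise damage.
That holds through level 3 (279 ≥ 156) but not at 4 (143 < 268).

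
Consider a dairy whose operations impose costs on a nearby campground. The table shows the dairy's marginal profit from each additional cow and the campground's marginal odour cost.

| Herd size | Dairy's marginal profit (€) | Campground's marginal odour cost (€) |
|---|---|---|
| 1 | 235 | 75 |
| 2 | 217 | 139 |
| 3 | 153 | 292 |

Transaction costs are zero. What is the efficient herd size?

Bargaining reaches the level where marginal profit last exceeds marginal odour cost.
That holds through level 2 (217 ≥ 139) but not at 3 (153 < 292).

2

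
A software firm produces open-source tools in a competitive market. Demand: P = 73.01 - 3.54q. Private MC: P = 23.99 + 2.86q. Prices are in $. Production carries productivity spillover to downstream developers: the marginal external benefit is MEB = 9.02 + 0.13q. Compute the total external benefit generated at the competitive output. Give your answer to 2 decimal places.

$72.90

Market equilibrium (private): 23.99 + 2.86q = 73.01 - 3.54q → q_m = 7.6594.
Total external benefit = ∫₀^{q_m} (9.02 + 0.13q) dq = 9.02×7.6594 + ½×0.13×7.6594² = 72.9011.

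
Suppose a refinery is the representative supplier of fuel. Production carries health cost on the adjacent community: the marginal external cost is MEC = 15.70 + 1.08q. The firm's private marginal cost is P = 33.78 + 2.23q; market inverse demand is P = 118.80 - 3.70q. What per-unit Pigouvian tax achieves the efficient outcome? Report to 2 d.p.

tax = 26.38 per unit

Social marginal cost = private MC + MEC = 49.48 + 3.31q.
Set SMC = demand: 49.48 + 3.31q = 118.80 - 3.70q → q* = 9.8887.
The Pigouvian tax equals MEC at q*: 15.70 + 1.08×9.8887 = 26.3798.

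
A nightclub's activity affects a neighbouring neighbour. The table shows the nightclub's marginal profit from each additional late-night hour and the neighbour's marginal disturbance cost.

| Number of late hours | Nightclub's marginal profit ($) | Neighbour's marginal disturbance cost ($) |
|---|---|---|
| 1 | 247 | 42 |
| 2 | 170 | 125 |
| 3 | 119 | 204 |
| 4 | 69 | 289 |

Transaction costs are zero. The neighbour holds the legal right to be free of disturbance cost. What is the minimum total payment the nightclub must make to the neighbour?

$167

Efficient level: marginal profit ≥ marginal disturbance cost through level 2, so k* = 2.
With the neighbour holding the right, the nightclub must at least compensate total damage at k*: 42 + 125 = 167.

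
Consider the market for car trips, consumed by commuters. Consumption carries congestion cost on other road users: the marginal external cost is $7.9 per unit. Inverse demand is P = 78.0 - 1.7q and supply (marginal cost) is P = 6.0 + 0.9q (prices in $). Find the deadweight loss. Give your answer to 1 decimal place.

Market equilibrium (private): 6.0 + 0.9q = 78.0 - 1.7q → q_m = 27.6923.
Social marginal benefit = demand − MEC = 70.1 - 1.7q.
Set SMB = MC: 70.1 - 1.7q = 6.0 + 0.9q → q* = 24.6538.
The loss is the area between SMB and MC from q* to q_m; with linear curves that's a triangle of height MEC(q_m).
DWL = ½ × 3.0385 × 7.9000 = 12.0021.

DWL = $12.0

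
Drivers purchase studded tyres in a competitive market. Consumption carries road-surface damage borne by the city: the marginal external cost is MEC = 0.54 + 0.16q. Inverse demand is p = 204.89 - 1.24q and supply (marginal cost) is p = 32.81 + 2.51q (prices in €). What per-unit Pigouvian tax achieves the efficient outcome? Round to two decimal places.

Social marginal benefit = demand − MEC = 204.35 - 1.40q.
Set SMB = MC: 204.35 - 1.40q = 32.81 + 2.51q → q* = 43.8721.
The Pigouvian tax equals MEC at q*: 0.54 + 0.16×43.8721 = 7.5595.

tax = €7.56 per unit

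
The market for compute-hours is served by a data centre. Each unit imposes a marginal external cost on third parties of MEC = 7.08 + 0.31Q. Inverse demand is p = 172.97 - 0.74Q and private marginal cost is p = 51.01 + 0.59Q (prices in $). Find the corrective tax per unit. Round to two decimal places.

tax = $28.80 per unit

Social marginal cost = private MC + MEC = 58.09 + 0.90Q.
Set SMC = demand: 58.09 + 0.90Q = 172.97 - 0.74Q → Q* = 70.0488.
The Pigouvian tax equals MEC at Q*: 7.08 + 0.31×70.0488 = 28.7951.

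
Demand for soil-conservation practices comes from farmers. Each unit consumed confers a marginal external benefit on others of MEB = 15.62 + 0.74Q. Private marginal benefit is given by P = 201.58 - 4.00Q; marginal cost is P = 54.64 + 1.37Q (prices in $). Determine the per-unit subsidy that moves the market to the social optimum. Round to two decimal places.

subsidy = $41.60 per unit

Social marginal benefit = demand + MEB = 217.20 - 3.26Q.
Set SMB = MC: 217.20 - 3.26Q = 54.64 + 1.37Q → Q* = 35.1102.
The Pigouvian subsidy equals MEB at Q*: 15.62 + 0.74×35.1102 = 41.6015.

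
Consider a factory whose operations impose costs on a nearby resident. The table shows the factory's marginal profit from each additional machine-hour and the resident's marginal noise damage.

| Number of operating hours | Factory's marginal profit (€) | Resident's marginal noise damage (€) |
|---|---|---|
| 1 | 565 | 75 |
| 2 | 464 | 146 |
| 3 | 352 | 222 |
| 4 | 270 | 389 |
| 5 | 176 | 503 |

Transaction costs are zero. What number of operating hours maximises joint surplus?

Bargaining reaches the level where marginal profit last exceeds marginal noise damage.
That holds through level 3 (352 ≥ 222) but not at 4 (270 < 389).

3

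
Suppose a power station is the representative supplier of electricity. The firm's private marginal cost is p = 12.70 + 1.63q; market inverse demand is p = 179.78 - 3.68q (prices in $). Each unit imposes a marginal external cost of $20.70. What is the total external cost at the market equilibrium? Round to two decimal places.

Market equilibrium (private): 12.70 + 1.63q = 179.78 - 3.68q → q_m = 31.4652.
Total external cost = MEC × q_m = 20.70 × 31.4652 = 651.3296.

$651.33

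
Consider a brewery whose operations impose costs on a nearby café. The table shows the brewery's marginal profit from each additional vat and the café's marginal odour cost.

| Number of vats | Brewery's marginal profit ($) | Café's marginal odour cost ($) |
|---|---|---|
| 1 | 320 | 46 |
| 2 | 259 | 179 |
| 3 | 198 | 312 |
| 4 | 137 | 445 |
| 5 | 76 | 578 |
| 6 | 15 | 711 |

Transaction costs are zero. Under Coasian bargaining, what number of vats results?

2

Bargaining reaches the level where marginal profit last exceeds marginal odour cost.
That holds through level 2 (259 ≥ 179) but not at 3 (198 < 312).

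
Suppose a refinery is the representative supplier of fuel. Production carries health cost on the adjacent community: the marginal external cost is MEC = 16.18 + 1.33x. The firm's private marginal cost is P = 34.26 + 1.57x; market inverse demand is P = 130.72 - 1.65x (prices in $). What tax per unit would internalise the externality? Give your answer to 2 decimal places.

tax = $39.65 per unit

Social marginal cost = private MC + MEC = 50.44 + 2.90x.
Set SMC = demand: 50.44 + 2.90x = 130.72 - 1.65x → x* = 17.6440.
The Pigouvian tax equals MEC at x*: 16.18 + 1.33×17.6440 = 39.6465.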